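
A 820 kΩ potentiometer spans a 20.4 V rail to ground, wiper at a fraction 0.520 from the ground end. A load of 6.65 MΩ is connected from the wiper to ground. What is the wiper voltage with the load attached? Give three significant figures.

V ≈ 10.3 V

The wiper splits the pot into (1−α)R = 393.6 kΩ above and αR = 426.4 kΩ below.
Lower section ‖ load = 400.7 kΩ.
V_wiper = 20.4 × 400.7/(393.6 + 400.7) = 10.3 V.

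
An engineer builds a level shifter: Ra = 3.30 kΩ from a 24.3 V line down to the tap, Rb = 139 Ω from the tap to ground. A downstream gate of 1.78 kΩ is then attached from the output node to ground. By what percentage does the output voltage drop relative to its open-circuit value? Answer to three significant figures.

The divider's output (Thévenin) resistance is Ra‖Rb = 133.4 Ω.
Fractional drop under load = R_th/(R_th + R_L) = 133.4 / (133.4 + 1780) = 0.06971.
So the output falls by 6.97 %.

6.97 %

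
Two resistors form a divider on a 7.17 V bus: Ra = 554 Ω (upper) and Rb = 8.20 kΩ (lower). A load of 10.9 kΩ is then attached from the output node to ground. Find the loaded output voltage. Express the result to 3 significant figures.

The load sits in parallel with Rb: Rb‖R_L = (8200 × 10900) / (8200 + 10900) = 4680 Ω.
V_out = 7.17 × 4680 / (554 + 4680) = 7.17 × 4680/5234 = 6.41 V.

V_out ≈ 6.41 V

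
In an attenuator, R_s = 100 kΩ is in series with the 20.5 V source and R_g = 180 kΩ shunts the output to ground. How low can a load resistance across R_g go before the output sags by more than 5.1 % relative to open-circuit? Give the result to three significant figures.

R_L(min) ≈ 1.20 MΩ

Output resistance R_th = R_s‖R_g = (100 × 180)/280.0 = 64.29 kΩ.
The fractional drop is R_th/(R_th + R_L); requiring this ≤ 0.0510 gives R_L ≥ R_th(1/0.0510 − 1) = 64.29 × 18.61 = 1.20 MΩ.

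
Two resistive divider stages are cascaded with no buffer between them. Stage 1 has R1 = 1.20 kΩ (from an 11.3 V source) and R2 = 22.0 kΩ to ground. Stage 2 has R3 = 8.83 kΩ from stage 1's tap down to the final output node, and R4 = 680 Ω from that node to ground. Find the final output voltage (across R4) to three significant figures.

V_out ≈ 0.684 V

Stage 2 presents R3+R4 = 9510 Ω as a load on stage 1's tap.
Stage 1's lower leg becomes R2‖(R3+R4) = 6640 Ω, so V_mid = 11.3 × 6640/7840 = 9.570 V.
Stage 2 is itself unloaded: V_out = V_mid × R4/(R3+R4) = 9.570 × 680/9510 = 0.684 V.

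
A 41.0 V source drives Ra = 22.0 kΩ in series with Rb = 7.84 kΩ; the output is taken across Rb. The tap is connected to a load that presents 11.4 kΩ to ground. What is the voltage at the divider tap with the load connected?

The load sits in parallel with Rb: Rb‖R_L = (7.84 × 11.4) / (7.84 + 11.4) = 4.645 kΩ.
V_out = 41.0 × 4.645 / (22.0 + 4.645) = 41.0 × 4.645/26.65 = 7.15 V.

V_out ≈ 7.15 V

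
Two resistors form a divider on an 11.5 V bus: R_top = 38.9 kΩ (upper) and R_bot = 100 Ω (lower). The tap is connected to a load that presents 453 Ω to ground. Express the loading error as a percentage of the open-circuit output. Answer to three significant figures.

18.0 %

Unloaded V = 11.5 × 100/39000 = 0.02949 V.
Loaded: R_bot‖R_L = 81.92 Ω, giving V = 11.5 × 81.92/38980 = 0.02417 V.
Drop = (0.02949 − 0.02417) / 0.02949 = 18.0 %.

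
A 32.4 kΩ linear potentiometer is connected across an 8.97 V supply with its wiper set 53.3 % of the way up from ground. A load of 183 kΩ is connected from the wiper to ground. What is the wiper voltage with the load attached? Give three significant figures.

The wiper splits the pot into (1−α)R = 15.13 kΩ above and αR = 17.27 kΩ below.
Lower section ‖ load = 15.78 kΩ.
V_wiper = 8.97 × 15.78/(15.13 + 15.78) = 4.58 V.

V ≈ 4.58 V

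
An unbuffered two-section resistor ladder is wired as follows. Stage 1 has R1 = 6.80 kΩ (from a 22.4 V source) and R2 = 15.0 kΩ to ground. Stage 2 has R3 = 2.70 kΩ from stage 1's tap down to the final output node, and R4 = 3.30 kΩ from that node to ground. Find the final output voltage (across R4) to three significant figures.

V_out ≈ 4.76 V

Stage 2 presents R3+R4 = 6.000 kΩ as a load on stage 1's tap.
Stage 1's lower leg becomes R2‖(R3+R4) = 4.286 kΩ, so V_mid = 22.4 × 4.286/11.09 = 8.660 V.
Stage 2 is itself unloaded: V_out = V_mid × R4/(R3+R4) = 8.660 × 3.30/6.000 = 4.76 V.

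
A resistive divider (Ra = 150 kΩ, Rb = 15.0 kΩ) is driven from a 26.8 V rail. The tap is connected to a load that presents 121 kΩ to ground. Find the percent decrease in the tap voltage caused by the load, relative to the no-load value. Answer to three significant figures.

Unloaded V = 26.8 × 15.0/165.0 = 2.4364 V.
Loaded: Rb‖R_L = 13.35 kΩ, giving V = 26.8 × 13.35/163.3 = 2.1896 V.
Drop = (2.4364 − 2.1896) / 2.4364 = 10.1 %.

10.1 %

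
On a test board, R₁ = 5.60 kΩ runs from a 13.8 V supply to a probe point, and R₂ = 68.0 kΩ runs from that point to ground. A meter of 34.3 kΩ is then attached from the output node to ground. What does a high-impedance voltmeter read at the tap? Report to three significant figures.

The load sits in parallel with R₂: R₂‖R_L = (68.0 × 34.3) / (68.0 + 34.3) = 22.80 kΩ.
V_out = 13.8 × 22.80 / (5.60 + 22.80) = 13.8 × 22.80/28.40 = 11.1 V.

V_out ≈ 11.1 V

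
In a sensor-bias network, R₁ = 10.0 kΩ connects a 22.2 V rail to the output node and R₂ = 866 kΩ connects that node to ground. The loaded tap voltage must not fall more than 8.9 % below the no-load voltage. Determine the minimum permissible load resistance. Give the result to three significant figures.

R_L(min) ≈ 101 kΩ

Output resistance R_th = R₁‖R₂ = (10.0 × 866)/876.0 = 9.886 kΩ.
The fractional drop is R_th/(R_th + R_L); requiring this ≤ 0.0890 gives R_L ≥ R_th(1/0.0890 − 1) = 9.886 × 10.24 = 101 kΩ.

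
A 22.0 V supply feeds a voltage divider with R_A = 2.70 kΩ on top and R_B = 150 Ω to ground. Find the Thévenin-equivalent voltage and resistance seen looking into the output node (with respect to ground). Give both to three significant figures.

V_th = 1.16 V, R_th = 142 Ω

V_th is the open-circuit tap voltage: 22.0 × 150/(2700 + 150) = 1.16 V.
With the supply zeroed, R_A and R_B appear in parallel from the tap: R_th = R_A‖R_B = (2700 × 150)/2850 = 142 Ω.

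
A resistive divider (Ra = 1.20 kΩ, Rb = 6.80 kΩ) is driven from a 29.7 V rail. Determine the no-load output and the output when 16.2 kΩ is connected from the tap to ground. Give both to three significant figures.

Open-circuit: V = 29.7 × 6.80/(1.20 + 6.80) = 25.2 V.
With the load, Rb becomes Rb‖R_L = 4.790 kΩ, so V = 29.7 × 4.790/5.990 = 23.7 V.

Unloaded: 25.2 V; loaded: 23.7 V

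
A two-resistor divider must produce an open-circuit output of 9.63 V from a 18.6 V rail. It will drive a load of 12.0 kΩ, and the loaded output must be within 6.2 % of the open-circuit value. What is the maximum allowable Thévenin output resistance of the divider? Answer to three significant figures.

R_th ≤ 793 Ω

Loading drop = R_th/(R_th + R_L) ≤ 0.0620, so R_th ≤ R_L · ε/(1−ε) = 12.0 kΩ × 0.0620/0.9380 = 793 Ω.
(Any R1, R2 with R2/(R1+R2) = 0.518 and R1‖R2 ≤ 793 Ω will meet the spec.)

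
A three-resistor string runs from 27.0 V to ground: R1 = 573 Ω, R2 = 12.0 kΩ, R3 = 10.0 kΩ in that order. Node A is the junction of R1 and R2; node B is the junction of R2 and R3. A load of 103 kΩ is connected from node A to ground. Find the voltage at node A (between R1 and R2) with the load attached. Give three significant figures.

V ≈ 26.2 V

Below node A the series string R2+R3 = 22000 Ω sits in parallel with the 103000 Ω load: 18130 Ω.
V_A = 27.0 × 18130/(573 + 18130) = 26.2 V.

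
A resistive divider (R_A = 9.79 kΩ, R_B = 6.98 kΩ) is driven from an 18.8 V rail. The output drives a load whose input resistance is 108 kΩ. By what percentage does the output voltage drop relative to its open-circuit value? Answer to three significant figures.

3.64 %

The divider's output (Thévenin) resistance is R_A‖R_B = 4.075 kΩ.
Fractional drop under load = R_th/(R_th + R_L) = 4.075 / (4.075 + 108) = 0.03636.
So the output falls by 3.64 %.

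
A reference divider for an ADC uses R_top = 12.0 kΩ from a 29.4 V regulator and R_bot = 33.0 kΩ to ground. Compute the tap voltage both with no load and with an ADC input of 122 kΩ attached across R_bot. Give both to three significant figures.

Unloaded: 21.6 V; loaded: 20.1 V

Open-circuit: V = 29.4 × 33.0/(12.0 + 33.0) = 21.6 V.
With the load, R_bot becomes R_bot‖R_L = 25.97 kΩ, so V = 29.4 × 25.97/37.97 = 20.1 V.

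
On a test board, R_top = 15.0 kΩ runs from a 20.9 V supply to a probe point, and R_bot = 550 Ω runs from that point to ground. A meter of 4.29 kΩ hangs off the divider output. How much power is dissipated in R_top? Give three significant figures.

P ≈ 27.3 mW

Total resistance from the source is R_top + (R_bot‖R_L) = 15490 Ω, so I = 20.9/15490 Ω = 1.349 mA.
P = I²·R_top = (1.349 mA)² × 15.0 kΩ = 27.3 mW.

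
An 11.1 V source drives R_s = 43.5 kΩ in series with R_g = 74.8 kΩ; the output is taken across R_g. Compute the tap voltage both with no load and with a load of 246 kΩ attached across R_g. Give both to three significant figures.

Unloaded: 7.02 V; loaded: 6.31 V

Open-circuit: V = 11.1 × 74.8/(43.5 + 74.8) = 7.02 V.
With the load, R_g becomes R_g‖R_L = 57.36 kΩ, so V = 11.1 × 57.36/100.9 = 6.31 V.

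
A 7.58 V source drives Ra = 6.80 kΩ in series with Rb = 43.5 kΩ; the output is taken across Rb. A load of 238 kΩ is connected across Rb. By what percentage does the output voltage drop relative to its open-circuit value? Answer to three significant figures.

The divider's output (Thévenin) resistance is Ra‖Rb = 5.881 kΩ.
Fractional drop under load = R_th/(R_th + R_L) = 5.881 / (5.881 + 238) = 0.02411.
So the output falls by 2.41 %.

2.41 %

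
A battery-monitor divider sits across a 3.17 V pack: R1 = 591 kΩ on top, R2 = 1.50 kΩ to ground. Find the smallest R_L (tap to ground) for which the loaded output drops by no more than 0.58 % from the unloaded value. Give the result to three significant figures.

R_L(min) ≈ 256 kΩ

Output resistance R_th = R1‖R2 = (591 × 1.50)/592.5 = 1.496 kΩ.
The fractional drop is R_th/(R_th + R_L); requiring this ≤ 0.00580 gives R_L ≥ R_th(1/0.00580 − 1) = 1.496 × 171.4 = 256 kΩ.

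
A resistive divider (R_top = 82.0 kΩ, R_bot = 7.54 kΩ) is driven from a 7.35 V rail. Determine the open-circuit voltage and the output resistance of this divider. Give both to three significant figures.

V_th is the open-circuit tap voltage: 7.35 × 7.54/(82.0 + 7.54) = 0.619 V.
With the supply zeroed, R_top and R_bot appear in parallel from the tap: R_th = R_top‖R_bot = (82.0 × 7.54)/89.54 = 6.91 kΩ.

V_th = 0.619 V, R_th = 6.91 kΩ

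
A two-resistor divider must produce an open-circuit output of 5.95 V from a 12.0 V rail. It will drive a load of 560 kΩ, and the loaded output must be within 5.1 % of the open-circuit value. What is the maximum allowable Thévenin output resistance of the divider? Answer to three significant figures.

R_th ≤ 30.1 kΩ

Loading drop = R_th/(R_th + R_L) ≤ 0.0510, so R_th ≤ R_L · ε/(1−ε) = 560 kΩ × 0.0510/0.9490 = 30.1 kΩ.
(Any R1, R2 with R2/(R1+R2) = 0.496 and R1‖R2 ≤ 30.1 kΩ will meet the spec.)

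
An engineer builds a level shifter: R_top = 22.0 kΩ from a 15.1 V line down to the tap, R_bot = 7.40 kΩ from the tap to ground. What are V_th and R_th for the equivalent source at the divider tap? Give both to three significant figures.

V_th is the open-circuit tap voltage: 15.1 × 7.40/(22.0 + 7.40) = 3.80 V.
With the supply zeroed, R_top and R_bot appear in parallel from the tap: R_th = R_top‖R_bot = (22.0 × 7.40)/29.40 = 5.54 kΩ.

V_th = 3.80 V, R_th = 5.54 kΩ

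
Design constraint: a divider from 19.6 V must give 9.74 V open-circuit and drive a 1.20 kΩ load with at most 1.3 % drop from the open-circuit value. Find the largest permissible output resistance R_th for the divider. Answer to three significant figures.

Loading drop = R_th/(R_th + R_L) ≤ 0.0130, so R_th ≤ R_L · ε/(1−ε) = 1.20 kΩ × 0.0130/0.9870 = 15.8 Ω.
(Any R1, R2 with R2/(R1+R2) = 0.497 and R1‖R2 ≤ 15.8 Ω will meet the spec.)

R_th ≤ 15.8 Ω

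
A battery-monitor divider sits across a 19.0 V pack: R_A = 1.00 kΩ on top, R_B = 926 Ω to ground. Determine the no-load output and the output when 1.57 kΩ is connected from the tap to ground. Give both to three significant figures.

Unloaded: 9.13 V; loaded: 6.99 V

Open-circuit: V = 19.0 × 926/(1000 + 926) = 9.13 V.
With the load, R_B becomes R_B‖R_L = 582.5 Ω, so V = 19.0 × 582.5/1582 = 6.99 V.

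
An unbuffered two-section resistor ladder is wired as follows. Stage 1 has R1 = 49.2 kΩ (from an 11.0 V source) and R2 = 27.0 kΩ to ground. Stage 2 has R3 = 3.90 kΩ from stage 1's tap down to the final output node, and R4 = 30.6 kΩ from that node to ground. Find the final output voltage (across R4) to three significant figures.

Stage 2 presents R3+R4 = 34.50 kΩ as a load on stage 1's tap.
Stage 1's lower leg becomes R2‖(R3+R4) = 15.15 kΩ, so V_mid = 11.0 × 15.15/64.35 = 2.589 V.
Stage 2 is itself unloaded: V_out = V_mid × R4/(R3+R4) = 2.589 × 30.6/34.50 = 2.30 V.

V_out ≈ 2.30 V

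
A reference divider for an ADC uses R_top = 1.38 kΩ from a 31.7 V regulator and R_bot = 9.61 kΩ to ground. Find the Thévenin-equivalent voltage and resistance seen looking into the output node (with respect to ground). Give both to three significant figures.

V_th = 27.7 V, R_th = 1.21 kΩ

V_th is the open-circuit tap voltage: 31.7 × 9.61/(1.38 + 9.61) = 27.7 V.
With the supply zeroed, R_top and R_bot appear in parallel from the tap: R_th = R_top‖R_bot = (1.38 × 9.61)/10.99 = 1.21 kΩ.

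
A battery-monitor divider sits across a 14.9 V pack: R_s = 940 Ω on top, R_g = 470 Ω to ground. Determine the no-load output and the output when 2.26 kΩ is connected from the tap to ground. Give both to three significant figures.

Open-circuit: V = 14.9 × 470/(940 + 470) = 4.97 V.
With the load, R_g becomes R_g‖R_L = 389.1 Ω, so V = 14.9 × 389.1/1329 = 4.36 V.

Unloaded: 4.97 V; loaded: 4.36 V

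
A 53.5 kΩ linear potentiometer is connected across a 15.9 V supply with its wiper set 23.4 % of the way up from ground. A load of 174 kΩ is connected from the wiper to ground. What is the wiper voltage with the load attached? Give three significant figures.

The wiper splits the pot into (1−α)R = 40.98 kΩ above and αR = 12.52 kΩ below.
Lower section ‖ load = 11.68 kΩ.
V_wiper = 15.9 × 11.68/(40.98 + 11.68) = 3.53 V.

V ≈ 3.53 V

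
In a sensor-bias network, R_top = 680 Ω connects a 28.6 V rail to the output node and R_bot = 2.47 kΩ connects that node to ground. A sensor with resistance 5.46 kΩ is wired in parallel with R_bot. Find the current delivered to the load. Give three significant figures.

R_bot‖R_L = 1701 Ω; V_out = 28.6 × 1701/2381 = 20.43 V.
I_L = V_out / R_L = 20.43 / 5.46 kΩ = 3.74 mA.

I_L ≈ 3.74 mA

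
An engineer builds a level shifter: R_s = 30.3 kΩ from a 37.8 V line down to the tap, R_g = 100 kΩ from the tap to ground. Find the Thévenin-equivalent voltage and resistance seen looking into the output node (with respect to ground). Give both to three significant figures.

V_th is the open-circuit tap voltage: 37.8 × 100/(30.3 + 100) = 29.0 V.
With the supply zeroed, R_s and R_g appear in parallel from the tap: R_th = R_s‖R_g = (30.3 × 100)/130.3 = 23.3 kΩ.

V_th = 29.0 V, R_th = 23.3 kΩ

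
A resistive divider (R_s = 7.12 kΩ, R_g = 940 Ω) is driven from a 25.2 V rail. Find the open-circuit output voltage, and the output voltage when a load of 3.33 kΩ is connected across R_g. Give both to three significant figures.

Unloaded: 2.94 V; loaded: 2.35 V

Open-circuit: V = 25.2 × 940/(7120 + 940) = 2.94 V.
With the load, R_g becomes R_g‖R_L = 733.1 Ω, so V = 25.2 × 733.1/7853 = 2.35 V.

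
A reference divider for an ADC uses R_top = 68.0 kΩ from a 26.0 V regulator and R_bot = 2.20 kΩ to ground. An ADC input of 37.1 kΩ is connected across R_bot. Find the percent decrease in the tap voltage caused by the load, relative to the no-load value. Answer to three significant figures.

The divider's output (Thévenin) resistance is R_top‖R_bot = 2.131 kΩ.
Fractional drop under load = R_th/(R_th + R_L) = 2.131 / (2.131 + 37.1) = 0.05432.
So the output falls by 5.43 %.

5.43 %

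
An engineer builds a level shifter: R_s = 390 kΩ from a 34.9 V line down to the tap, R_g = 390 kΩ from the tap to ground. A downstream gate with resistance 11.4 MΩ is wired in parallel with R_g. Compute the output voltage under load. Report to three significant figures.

V_out ≈ 17.2 V

The load sits in parallel with R_g: R_g‖R_L = (390 × 11400) / (390 + 11400) = 377.1 kΩ.
V_out = 34.9 × 377.1 / (390 + 377.1) = 34.9 × 377.1/767.1 = 17.2 V.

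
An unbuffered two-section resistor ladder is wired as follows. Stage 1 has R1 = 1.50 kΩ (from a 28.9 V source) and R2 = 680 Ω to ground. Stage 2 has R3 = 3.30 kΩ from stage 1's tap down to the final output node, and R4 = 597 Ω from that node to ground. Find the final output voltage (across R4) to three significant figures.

V_out ≈ 1.23 V

Stage 2 presents R3+R4 = 3897 Ω as a load on stage 1's tap.
Stage 1's lower leg becomes R2‖(R3+R4) = 579.0 Ω, so V_mid = 28.9 × 579.0/2079 = 8.048 V.
Stage 2 is itself unloaded: V_out = V_mid × R4/(R3+R4) = 8.048 × 597/3897 = 1.23 V.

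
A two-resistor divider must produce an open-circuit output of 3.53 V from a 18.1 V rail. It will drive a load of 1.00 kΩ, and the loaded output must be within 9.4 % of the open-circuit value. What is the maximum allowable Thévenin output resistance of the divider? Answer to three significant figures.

Loading drop = R_th/(R_th + R_L) ≤ 0.0940, so R_th ≤ R_L · ε/(1−ε) = 1.00 kΩ × 0.0940/0.9060 = 104 Ω.
(Any R1, R2 with R2/(R1+R2) = 0.195 and R1‖R2 ≤ 104 Ω will meet the spec.)

R_th ≤ 104 Ω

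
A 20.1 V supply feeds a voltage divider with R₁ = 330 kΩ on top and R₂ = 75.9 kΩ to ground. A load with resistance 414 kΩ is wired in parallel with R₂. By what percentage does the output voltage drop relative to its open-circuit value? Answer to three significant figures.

13.0 %

Unloaded V = 20.1 × 75.9/405.9 = 3.7585 V.
Loaded: R₂‖R_L = 64.14 kΩ, giving V = 20.1 × 64.14/394.1 = 3.2710 V.
Drop = (3.7585 − 3.2710) / 3.7585 = 13.0 %.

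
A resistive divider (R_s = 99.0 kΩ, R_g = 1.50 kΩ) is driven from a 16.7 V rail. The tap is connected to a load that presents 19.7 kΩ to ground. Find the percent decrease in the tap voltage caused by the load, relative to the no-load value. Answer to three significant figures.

6.98 %

The divider's output (Thévenin) resistance is R_s‖R_g = 1.478 kΩ.
Fractional drop under load = R_th/(R_th + R_L) = 1.478 / (1.478 + 19.7) = 0.06977.
So the output falls by 6.98 %.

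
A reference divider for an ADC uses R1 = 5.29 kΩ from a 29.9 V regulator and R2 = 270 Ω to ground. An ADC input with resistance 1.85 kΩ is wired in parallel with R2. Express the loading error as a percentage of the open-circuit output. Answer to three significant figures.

Unloaded V = 29.9 × 270/5560 = 1.4520 V.
Loaded: R2‖R_L = 235.6 Ω, giving V = 29.9 × 235.6/5526 = 1.2749 V.
Drop = (1.4520 − 1.2749) / 1.4520 = 12.2 %.

12.2 %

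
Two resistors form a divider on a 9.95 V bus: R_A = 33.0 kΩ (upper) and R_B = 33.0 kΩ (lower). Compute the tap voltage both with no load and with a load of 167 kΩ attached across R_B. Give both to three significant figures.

Open-circuit: V = 9.95 × 33.0/(33.0 + 33.0) = 4.97 V.
With the load, R_B becomes R_B‖R_L = 27.55 kΩ, so V = 9.95 × 27.55/60.55 = 4.53 V.

Unloaded: 4.97 V; loaded: 4.53 V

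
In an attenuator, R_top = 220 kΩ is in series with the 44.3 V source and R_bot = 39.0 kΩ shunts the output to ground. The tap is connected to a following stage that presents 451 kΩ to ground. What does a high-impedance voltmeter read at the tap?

V_out ≈ 6.21 V

The load sits in parallel with R_bot: R_bot‖R_L = (39.0 × 451) / (39.0 + 451) = 35.90 kΩ.
V_out = 44.3 × 35.90 / (220 + 35.90) = 44.3 × 35.90/255.9 = 6.21 V.
(Unloaded it would have been 6.67 V.)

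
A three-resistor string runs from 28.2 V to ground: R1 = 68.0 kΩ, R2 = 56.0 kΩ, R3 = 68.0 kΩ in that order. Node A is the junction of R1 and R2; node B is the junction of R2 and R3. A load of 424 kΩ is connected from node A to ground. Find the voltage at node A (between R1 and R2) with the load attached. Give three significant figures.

Below node A the series string R2+R3 = 124.0 kΩ sits in parallel with the 424 kΩ load: 95.94 kΩ.
V_A = 28.2 × 95.94/(68.0 + 95.94) = 16.5 V.

V ≈ 16.5 V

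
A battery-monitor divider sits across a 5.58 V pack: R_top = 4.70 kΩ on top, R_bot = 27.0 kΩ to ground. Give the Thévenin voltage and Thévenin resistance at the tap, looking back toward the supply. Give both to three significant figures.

V_th is the open-circuit tap voltage: 5.58 × 27.0/(4.70 + 27.0) = 4.75 V.
With the supply zeroed, R_top and R_bot appear in parallel from the tap: R_th = R_top‖R_bot = (4.70 × 27.0)/31.70 = 4.00 kΩ.

V_th = 4.75 V, R_th = 4.00 kΩ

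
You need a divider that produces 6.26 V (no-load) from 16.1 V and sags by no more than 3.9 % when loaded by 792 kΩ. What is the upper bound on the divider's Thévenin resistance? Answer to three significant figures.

Loading drop = R_th/(R_th + R_L) ≤ 0.0390, so R_th ≤ R_L · ε/(1−ε) = 792 kΩ × 0.0390/0.9610 = 32.1 kΩ.
(Any R1, R2 with R2/(R1+R2) = 0.389 and R1‖R2 ≤ 32.1 kΩ will meet the spec.)

R_th ≤ 32.1 kΩ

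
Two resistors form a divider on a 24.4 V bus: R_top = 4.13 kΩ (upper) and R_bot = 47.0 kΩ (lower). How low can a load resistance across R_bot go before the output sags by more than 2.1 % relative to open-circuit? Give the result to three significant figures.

Output resistance R_th = R_top‖R_bot = (4.13 × 47.0)/51.13 = 3.796 kΩ.
The fractional drop is R_th/(R_th + R_L); requiring this ≤ 0.0210 gives R_L ≥ R_th(1/0.0210 − 1) = 3.796 × 46.62 = 177 kΩ.

R_L(min) ≈ 177 kΩ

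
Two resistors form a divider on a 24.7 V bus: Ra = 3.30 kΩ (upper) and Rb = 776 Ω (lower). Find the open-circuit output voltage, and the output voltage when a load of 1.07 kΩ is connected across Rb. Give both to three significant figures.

Unloaded: 4.70 V; loaded: 2.96 V

Open-circuit: V = 24.7 × 776/(3300 + 776) = 4.70 V.
With the load, Rb becomes Rb‖R_L = 449.8 Ω, so V = 24.7 × 449.8/3750 = 2.96 V.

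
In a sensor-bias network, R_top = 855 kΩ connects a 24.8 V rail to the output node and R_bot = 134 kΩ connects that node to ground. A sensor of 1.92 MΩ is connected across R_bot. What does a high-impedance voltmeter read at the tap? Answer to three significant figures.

The load sits in parallel with R_bot: R_bot‖R_L = (134 × 1920) / (134 + 1920) = 125.3 kΩ.
V_out = 24.8 × 125.3 / (855 + 125.3) = 24.8 × 125.3/980.3 = 3.17 V.

V_out ≈ 3.17 V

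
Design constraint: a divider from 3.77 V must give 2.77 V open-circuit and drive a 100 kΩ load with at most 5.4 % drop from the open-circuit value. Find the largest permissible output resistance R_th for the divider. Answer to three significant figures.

Loading drop = R_th/(R_th + R_L) ≤ 0.0540, so R_th ≤ R_L · ε/(1−ε) = 100 kΩ × 0.0540/0.9460 = 5.71 kΩ.
(Any R1, R2 with R2/(R1+R2) = 0.735 and R1‖R2 ≤ 5.71 kΩ will meet the spec.)

R_th ≤ 5.71 kΩ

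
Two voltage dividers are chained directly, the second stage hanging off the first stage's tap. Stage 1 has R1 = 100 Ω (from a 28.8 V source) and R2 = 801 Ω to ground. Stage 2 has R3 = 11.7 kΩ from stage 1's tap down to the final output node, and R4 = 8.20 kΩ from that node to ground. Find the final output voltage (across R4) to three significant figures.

V_out ≈ 10.5 V

Stage 2 presents R3+R4 = 19900 Ω as a load on stage 1's tap.
Stage 1's lower leg becomes R2‖(R3+R4) = 770.0 Ω, so V_mid = 28.8 × 770.0/870.0 = 25.49 V.
Stage 2 is itself unloaded: V_out = V_mid × R4/(R3+R4) = 25.49 × 8200/19900 = 10.5 V.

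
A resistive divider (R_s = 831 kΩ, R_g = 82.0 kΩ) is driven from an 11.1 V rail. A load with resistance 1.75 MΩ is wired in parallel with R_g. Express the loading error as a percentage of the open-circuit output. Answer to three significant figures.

The divider's output (Thévenin) resistance is R_s‖R_g = 74.64 kΩ.
Fractional drop under load = R_th/(R_th + R_L) = 74.64 / (74.64 + 1750) = 0.04090.
So the output falls by 4.09 %.

4.09 %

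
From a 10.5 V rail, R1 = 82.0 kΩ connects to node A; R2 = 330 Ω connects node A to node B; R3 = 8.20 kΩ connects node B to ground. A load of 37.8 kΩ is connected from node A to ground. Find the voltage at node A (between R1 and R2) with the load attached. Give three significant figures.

Below node A the series string R2+R3 = 8530 Ω sits in parallel with the 37800 Ω load: 6960 Ω.
V_A = 10.5 × 6960/(82000 + 6960) = 0.821 V.

V ≈ 0.821 V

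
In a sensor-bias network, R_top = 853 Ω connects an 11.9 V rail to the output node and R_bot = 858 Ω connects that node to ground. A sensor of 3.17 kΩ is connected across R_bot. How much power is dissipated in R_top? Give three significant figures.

P ≈ 51.7 mW

Total resistance from the source is R_top + (R_bot‖R_L) = 1528 Ω, so I = 11.9/1528 Ω = 7.787 mA.
P = I²·R_top = (7.787 mA)² × 853 Ω = 51.7 mW.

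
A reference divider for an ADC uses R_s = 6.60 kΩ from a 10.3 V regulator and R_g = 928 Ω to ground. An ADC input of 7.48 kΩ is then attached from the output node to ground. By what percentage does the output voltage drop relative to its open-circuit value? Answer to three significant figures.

The divider's output (Thévenin) resistance is R_s‖R_g = 813.6 Ω.
Fractional drop under load = R_th/(R_th + R_L) = 813.6 / (813.6 + 7480) = 0.09810.
So the output falls by 9.81 %.

9.81 %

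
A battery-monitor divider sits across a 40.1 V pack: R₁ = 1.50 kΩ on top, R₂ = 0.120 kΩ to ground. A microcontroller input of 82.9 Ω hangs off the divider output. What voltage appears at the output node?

The load sits in parallel with R₂: R₂‖R_L = (120 × 82.9) / (120 + 82.9) = 49.03 Ω.
V_out = 40.1 × 49.03 / (1500 + 49.03) = 40.1 × 49.03/1549 = 1.27 V.
(Unloaded it would have been 2.97 V.)

V_out ≈ 1.27 V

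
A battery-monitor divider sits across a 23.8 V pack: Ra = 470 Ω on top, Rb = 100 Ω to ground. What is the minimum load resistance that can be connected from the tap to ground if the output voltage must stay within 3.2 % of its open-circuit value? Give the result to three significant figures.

R_L(min) ≈ 2.49 kΩ

Output resistance R_th = Ra‖Rb = (470 × 100)/570.0 = 82.46 Ω.
The fractional drop is R_th/(R_th + R_L); requiring this ≤ 0.0320 gives R_L ≥ R_th(1/0.0320 − 1) = 82.46 × 30.25 = 2.49 kΩ.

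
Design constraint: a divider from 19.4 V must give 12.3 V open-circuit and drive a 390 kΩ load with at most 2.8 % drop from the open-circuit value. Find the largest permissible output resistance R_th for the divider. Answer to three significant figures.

Loading drop = R_th/(R_th + R_L) ≤ 0.0280, so R_th ≤ R_L · ε/(1−ε) = 390 kΩ × 0.0280/0.9720 = 11.2 kΩ.

R_th ≤ 11.2 kΩ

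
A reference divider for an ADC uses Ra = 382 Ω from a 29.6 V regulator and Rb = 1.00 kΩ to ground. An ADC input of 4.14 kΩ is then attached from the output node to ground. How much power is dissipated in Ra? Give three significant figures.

Total resistance from the source is Ra + (Rb‖R_L) = 1187 Ω, so I = 29.6/1187 Ω = 24.93 mA.
P = I²·Ra = (24.93 mA)² × 382 Ω = 237 mW.

P ≈ 237 mW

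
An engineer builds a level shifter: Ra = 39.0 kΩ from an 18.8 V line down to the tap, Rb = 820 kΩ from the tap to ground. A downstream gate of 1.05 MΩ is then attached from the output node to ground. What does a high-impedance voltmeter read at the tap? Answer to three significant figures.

The load sits in parallel with Rb: Rb‖R_L = (820 × 1050) / (820 + 1050) = 460.4 kΩ.
V_out = 18.8 × 460.4 / (39.0 + 460.4) = 18.8 × 460.4/499.4 = 17.3 V.

V_out ≈ 17.3 V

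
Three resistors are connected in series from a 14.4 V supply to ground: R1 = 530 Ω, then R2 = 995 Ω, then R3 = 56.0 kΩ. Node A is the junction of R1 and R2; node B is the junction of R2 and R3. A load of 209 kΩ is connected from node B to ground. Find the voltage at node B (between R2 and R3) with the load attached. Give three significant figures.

At node B, R3 is in parallel with the load: R3‖R_L = 44170 Ω.
Below node A the resistance is R2 + (R3‖R_L) = 45160 Ω, so V_A = 14.4 × 45160/45690 = 14.23 V.
Then V_B = V_A × (R3‖R_L)/(R2 + R3‖R_L) = 14.23 × 44170/45160 = 13.9 V.

V ≈ 13.9 V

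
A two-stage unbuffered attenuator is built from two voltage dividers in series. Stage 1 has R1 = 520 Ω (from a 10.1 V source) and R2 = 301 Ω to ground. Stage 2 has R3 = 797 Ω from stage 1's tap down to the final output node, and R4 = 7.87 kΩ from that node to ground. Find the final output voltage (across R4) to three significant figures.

V_out ≈ 3.29 V

Stage 2 presents R3+R4 = 8667 Ω as a load on stage 1's tap.
Stage 1's lower leg becomes R2‖(R3+R4) = 290.9 Ω, so V_mid = 10.1 × 290.9/810.9 = 3.623 V.
Stage 2 is itself unloaded: V_out = V_mid × R4/(R3+R4) = 3.623 × 7870/8667 = 3.29 V.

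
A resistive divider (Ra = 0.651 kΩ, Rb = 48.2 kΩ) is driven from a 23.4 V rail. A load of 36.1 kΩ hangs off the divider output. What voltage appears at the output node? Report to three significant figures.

The load sits in parallel with Rb: Rb‖R_L = (48200 × 36100) / (48200 + 36100) = 20640 Ω.
V_out = 23.4 × 20640 / (651 + 20640) = 23.4 × 20640/21290 = 22.7 V.
(Unloaded it would have been 23.1 V.)

V_out ≈ 22.7 V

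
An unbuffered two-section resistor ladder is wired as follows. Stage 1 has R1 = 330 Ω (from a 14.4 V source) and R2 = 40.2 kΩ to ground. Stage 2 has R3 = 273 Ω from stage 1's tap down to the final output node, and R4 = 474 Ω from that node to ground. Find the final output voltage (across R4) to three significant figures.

Stage 2 presents R3+R4 = 747.0 Ω as a load on stage 1's tap.
Stage 1's lower leg becomes R2‖(R3+R4) = 733.4 Ω, so V_mid = 14.4 × 733.4/1063 = 9.931 V.
Stage 2 is itself unloaded: V_out = V_mid × R4/(R3+R4) = 9.931 × 474/747.0 = 6.30 V.

V_out ≈ 6.30 V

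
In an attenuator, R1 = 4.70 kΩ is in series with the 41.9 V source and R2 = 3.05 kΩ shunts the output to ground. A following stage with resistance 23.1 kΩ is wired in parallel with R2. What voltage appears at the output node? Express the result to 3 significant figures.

V_out ≈ 15.3 V

The load sits in parallel with R2: R2‖R_L = (3.05 × 23.1) / (3.05 + 23.1) = 2.694 kΩ.
V_out = 41.9 × 2.694 / (4.70 + 2.694) = 41.9 × 2.694/7.394 = 15.3 V.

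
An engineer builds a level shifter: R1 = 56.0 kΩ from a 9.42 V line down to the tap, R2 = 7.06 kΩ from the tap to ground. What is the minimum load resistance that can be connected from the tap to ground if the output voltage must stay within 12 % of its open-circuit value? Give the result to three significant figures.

Output resistance R_th = R1‖R2 = (56.0 × 7.06)/63.06 = 6.270 kΩ.
The fractional drop is R_th/(R_th + R_L); requiring this ≤ 0.120 gives R_L ≥ R_th(1/0.120 − 1) = 6.270 × 7.333 = 46.0 kΩ.

R_L(min) ≈ 46.0 kΩ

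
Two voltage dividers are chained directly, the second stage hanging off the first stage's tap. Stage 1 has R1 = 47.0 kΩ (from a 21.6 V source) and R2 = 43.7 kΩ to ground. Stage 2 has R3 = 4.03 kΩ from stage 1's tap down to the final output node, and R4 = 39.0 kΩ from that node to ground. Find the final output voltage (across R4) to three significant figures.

V_out ≈ 6.18 V

Stage 2 presents R3+R4 = 43.03 kΩ as a load on stage 1's tap.
Stage 1's lower leg becomes R2‖(R3+R4) = 21.68 kΩ, so V_mid = 21.6 × 21.68/68.68 = 6.819 V.
Stage 2 is itself unloaded: V_out = V_mid × R4/(R3+R4) = 6.819 × 39.0/43.03 = 6.18 V.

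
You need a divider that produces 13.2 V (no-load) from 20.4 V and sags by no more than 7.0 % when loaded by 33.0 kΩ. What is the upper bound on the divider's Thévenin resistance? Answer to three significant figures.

Loading drop = R_th/(R_th + R_L) ≤ 0.0700, so R_th ≤ R_L · ε/(1−ε) = 33.0 kΩ × 0.0700/0.9300 = 2.48 kΩ.
(Any R1, R2 with R2/(R1+R2) = 0.647 and R1‖R2 ≤ 2.48 kΩ will meet the spec.)

R_th ≤ 2.48 kΩ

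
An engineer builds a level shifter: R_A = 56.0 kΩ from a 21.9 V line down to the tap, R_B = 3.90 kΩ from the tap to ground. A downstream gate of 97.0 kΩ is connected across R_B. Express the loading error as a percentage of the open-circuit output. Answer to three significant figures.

3.62 %

The divider's output (Thévenin) resistance is R_A‖R_B = 3.646 kΩ.
Fractional drop under load = R_th/(R_th + R_L) = 3.646 / (3.646 + 97.0) = 0.03623.
So the output falls by 3.62 %.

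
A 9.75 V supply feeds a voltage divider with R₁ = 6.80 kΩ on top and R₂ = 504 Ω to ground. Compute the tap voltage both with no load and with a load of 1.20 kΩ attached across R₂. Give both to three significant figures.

Unloaded: 0.673 V; loaded: 0.484 V

Open-circuit: V = 9.75 × 504/(6800 + 504) = 0.673 V.
With the load, R₂ becomes R₂‖R_L = 354.9 Ω, so V = 9.75 × 354.9/7155 = 0.484 V.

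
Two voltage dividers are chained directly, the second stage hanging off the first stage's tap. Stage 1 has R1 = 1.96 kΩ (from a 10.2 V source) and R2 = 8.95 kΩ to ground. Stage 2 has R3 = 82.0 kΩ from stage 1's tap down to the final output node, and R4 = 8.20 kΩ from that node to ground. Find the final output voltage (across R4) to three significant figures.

Stage 2 presents R3+R4 = 90.20 kΩ as a load on stage 1's tap.
Stage 1's lower leg becomes R2‖(R3+R4) = 8.142 kΩ, so V_mid = 10.2 × 8.142/10.10 = 8.221 V.
Stage 2 is itself unloaded: V_out = V_mid × R4/(R3+R4) = 8.221 × 8.20/90.20 = 0.747 V.

V_out ≈ 0.747 V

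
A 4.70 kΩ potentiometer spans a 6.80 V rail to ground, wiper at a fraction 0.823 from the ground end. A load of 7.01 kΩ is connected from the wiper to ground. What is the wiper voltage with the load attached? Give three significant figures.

V ≈ 5.10 V

The wiper splits the pot into (1−α)R = 831.9 Ω above and αR = 3868 Ω below.
Lower section ‖ load = 2493 Ω.
V_wiper = 6.80 × 2493/(831.9 + 2493) = 5.10 V.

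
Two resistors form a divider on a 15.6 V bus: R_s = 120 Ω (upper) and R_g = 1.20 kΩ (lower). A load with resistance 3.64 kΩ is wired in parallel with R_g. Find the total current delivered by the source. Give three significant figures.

R_g‖R_L = 902.5 Ω, so the source sees R_s + R_g‖R_L = 1022 Ω.
I = 15.6 V / 1022 Ω = 15.3 mA.

I ≈ 15.3 mA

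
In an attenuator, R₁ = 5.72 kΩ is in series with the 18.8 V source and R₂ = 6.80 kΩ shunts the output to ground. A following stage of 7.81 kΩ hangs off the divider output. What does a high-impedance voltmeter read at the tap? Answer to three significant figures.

The load sits in parallel with R₂: R₂‖R_L = (6.80 × 7.81) / (6.80 + 7.81) = 3.635 kΩ.
V_out = 18.8 × 3.635 / (5.72 + 3.635) = 18.8 × 3.635/9.355 = 7.31 V.

V_out ≈ 7.31 V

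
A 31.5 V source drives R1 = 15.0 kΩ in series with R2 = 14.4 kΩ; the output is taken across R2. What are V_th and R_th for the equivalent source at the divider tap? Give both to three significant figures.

V_th = 15.4 V, R_th = 7.35 kΩ

V_th is the open-circuit tap voltage: 31.5 × 14.4/(15.0 + 14.4) = 15.4 V.
With the supply zeroed, R1 and R2 appear in parallel from the tap: R_th = R1‖R2 = (15.0 × 14.4)/29.40 = 7.35 kΩ.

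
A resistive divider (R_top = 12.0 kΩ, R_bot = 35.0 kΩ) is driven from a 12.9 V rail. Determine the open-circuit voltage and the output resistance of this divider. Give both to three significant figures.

V_th is the open-circuit tap voltage: 12.9 × 35.0/(12.0 + 35.0) = 9.61 V.
With the supply zeroed, R_top and R_bot appear in parallel from the tap: R_th = R_top‖R_bot = (12.0 × 35.0)/47.00 = 8.94 kΩ.

V_th = 9.61 V, R_th = 8.94 kΩ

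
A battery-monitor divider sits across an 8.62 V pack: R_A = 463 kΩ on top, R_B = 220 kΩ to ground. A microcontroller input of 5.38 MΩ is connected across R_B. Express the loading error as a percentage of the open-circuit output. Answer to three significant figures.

2.70 %

The divider's output (Thévenin) resistance is R_A‖R_B = 149.1 kΩ.
Fractional drop under load = R_th/(R_th + R_L) = 149.1 / (149.1 + 5380) = 0.02697.
So the output falls by 2.70 %.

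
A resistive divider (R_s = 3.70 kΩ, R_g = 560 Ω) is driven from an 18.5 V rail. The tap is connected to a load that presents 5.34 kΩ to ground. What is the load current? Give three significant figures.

R_g‖R_L = 506.8 Ω; V_out = 18.5 × 506.8/4207 = 2.229 V.
I_L = V_out / R_L = 2.229 / 5.34 kΩ = 0.417 mA.

I_L ≈ 0.417 mA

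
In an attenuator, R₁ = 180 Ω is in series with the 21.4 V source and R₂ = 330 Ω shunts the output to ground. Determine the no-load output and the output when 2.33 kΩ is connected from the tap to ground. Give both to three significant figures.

Unloaded: 13.8 V; loaded: 13.2 V

Open-circuit: V = 21.4 × 330/(180 + 330) = 13.8 V.
With the load, R₂ becomes R₂‖R_L = 289.1 Ω, so V = 21.4 × 289.1/469.1 = 13.2 V.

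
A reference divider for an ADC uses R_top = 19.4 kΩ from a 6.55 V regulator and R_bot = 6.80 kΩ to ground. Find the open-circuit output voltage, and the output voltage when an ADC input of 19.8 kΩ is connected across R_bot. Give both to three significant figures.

Unloaded: 1.70 V; loaded: 1.36 V

Open-circuit: V = 6.55 × 6.80/(19.4 + 6.80) = 1.70 V.
With the load, R_bot becomes R_bot‖R_L = 5.062 kΩ, so V = 6.55 × 5.062/24.46 = 1.36 V.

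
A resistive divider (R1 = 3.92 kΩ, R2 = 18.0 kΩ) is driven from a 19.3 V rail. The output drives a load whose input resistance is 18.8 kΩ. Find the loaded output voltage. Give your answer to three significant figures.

The load sits in parallel with R2: R2‖R_L = (18.0 × 18.8) / (18.0 + 18.8) = 9.196 kΩ.
V_out = 19.3 × 9.196 / (3.92 + 9.196) = 19.3 × 9.196/13.12 = 13.5 V.

V_out ≈ 13.5 V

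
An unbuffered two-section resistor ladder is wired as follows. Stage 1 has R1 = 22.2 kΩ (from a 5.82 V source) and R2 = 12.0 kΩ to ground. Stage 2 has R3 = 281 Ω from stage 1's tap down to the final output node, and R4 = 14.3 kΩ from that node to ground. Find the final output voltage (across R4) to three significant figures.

V_out ≈ 1.31 V

Stage 2 presents R3+R4 = 14580 Ω as a load on stage 1's tap.
Stage 1's lower leg becomes R2‖(R3+R4) = 6583 Ω, so V_mid = 5.82 × 6583/28780 = 1.331 V.
Stage 2 is itself unloaded: V_out = V_mid × R4/(R3+R4) = 1.331 × 14300/14580 = 1.31 V.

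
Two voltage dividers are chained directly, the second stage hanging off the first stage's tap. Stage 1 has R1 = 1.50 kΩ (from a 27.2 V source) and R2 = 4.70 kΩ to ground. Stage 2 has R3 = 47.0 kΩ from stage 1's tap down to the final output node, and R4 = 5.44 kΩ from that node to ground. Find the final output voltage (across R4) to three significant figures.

Stage 2 presents R3+R4 = 52.44 kΩ as a load on stage 1's tap.
Stage 1's lower leg becomes R2‖(R3+R4) = 4.313 kΩ, so V_mid = 27.2 × 4.313/5.813 = 20.18 V.
Stage 2 is itself unloaded: V_out = V_mid × R4/(R3+R4) = 20.18 × 5.44/52.44 = 2.09 V.

V_out ≈ 2.09 V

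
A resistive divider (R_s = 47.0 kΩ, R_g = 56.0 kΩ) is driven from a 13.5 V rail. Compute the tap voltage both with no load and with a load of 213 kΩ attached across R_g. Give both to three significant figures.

Unloaded: 7.34 V; loaded: 6.55 V

Open-circuit: V = 13.5 × 56.0/(47.0 + 56.0) = 7.34 V.
With the load, R_g becomes R_g‖R_L = 44.34 kΩ, so V = 13.5 × 44.34/91.34 = 6.55 V.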